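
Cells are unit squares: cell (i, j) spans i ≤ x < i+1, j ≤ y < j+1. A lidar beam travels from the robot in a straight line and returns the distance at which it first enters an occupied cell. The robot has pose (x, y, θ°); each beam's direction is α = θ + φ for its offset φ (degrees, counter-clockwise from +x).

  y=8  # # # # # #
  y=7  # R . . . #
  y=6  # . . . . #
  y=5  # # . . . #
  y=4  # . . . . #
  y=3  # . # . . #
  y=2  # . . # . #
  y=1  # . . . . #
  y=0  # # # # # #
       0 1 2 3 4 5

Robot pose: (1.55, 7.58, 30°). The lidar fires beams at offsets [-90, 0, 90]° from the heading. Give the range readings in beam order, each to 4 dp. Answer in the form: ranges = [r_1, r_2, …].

ranges = [6.9000, 0.8400, 0.4850]

beam 1: φ=-90°, α=300°
  direction (0.5000, -0.8660); cell (1,7); t to first gridline: x 0.9000, y 0.6697 (then +2.0000 / +1.1547)
    (1,6) via y @ 0.6697
    (2,6) via x @ 0.9000
    (2,5) via y @ 1.8244
    (3,5) via x @ 2.9000
    (3,4) via y @ 2.9791
    (3,3) via y @ 4.1338
    (4,3) via x @ 4.9000
    (4,2) via y @ 5.2885
    (4,1) via y @ 6.4432
    (5,1) via x @ 6.9000  # hit
  → r_1 = 6.9000
beam 2: φ=0°, α=30°
  direction (0.8660, 0.5000); cell (1,7); t to first gridline: x 0.5196, y 0.8400 (then +1.1547 / +2.0000)
    (2,7) via x @ 0.5196
    (2,8) via y @ 0.8400  # hit
  → r_2 = 0.8400
beam 3: φ=90°, α=120°
  direction (-0.5000, 0.8660); cell (1,7); t to first gridline: x 1.1000, y 0.4850 (then +2.0000 / +1.1547)
    (1,8) via y @ 0.4850  # hit
  → r_3 = 0.4850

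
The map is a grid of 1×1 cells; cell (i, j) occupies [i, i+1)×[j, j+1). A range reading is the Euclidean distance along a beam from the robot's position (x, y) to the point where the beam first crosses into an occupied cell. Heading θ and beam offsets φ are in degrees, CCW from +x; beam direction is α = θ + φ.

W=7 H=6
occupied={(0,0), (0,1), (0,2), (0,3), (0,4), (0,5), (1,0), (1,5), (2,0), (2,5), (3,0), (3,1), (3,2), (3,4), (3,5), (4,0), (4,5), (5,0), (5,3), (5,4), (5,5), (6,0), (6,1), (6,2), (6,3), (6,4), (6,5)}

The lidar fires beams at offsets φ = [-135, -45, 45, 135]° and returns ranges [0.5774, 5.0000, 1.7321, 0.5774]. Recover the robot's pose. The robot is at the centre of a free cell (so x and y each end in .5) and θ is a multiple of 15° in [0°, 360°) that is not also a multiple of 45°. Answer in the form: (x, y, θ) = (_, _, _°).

The pose lattice has 15·16 = 240 candidates. Test each by forward raycasting.
  (2.5, 2.5, 255°): beam 1 = 2.8868 ≠ 0.5774 ✗
  (1.5, 3.5, 105°): beam 1 = 1.7321 ≠ 0.5774 ✗
  (5.5, 1.5, 120°): beam 1 = 0.5176 ≠ 0.5774 ✗
  (1.5, 2.5, 210°): beam 1 = 2.5882 ≠ 0.5774 ✗
  …
  (5.5, 2.5, 195°): r_1=0.5774, r_2=5.0000, r_3=1.7321, r_4=0.5774 — all match ✓
Only this pose fits every beam.

(x, y, θ) = (5.5, 2.5, 195°)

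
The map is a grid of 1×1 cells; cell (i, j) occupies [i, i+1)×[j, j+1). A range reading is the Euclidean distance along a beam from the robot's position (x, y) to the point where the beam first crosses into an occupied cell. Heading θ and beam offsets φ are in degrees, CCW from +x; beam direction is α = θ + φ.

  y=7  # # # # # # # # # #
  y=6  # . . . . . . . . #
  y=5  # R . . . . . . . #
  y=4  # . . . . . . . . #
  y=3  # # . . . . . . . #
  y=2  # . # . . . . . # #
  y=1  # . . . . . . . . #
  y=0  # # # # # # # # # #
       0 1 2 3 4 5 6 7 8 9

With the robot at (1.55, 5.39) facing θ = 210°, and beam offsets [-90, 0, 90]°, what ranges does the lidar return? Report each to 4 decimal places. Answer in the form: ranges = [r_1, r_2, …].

ranges = [1.1000, 0.6351, 2.7597]

beam 1: φ=-90°, α=120°
  direction (-0.5000, 0.8660); cell (1,5); t to first gridline: x 1.1000, y 0.7044 (then +2.0000 / +1.1547)
    (1,6) via y @ 0.7044
    (0,6) via x @ 1.1000  # hit
  → r_1 = 1.1000
beam 2: φ=0°, α=210°
  direction (-0.8660, -0.5000); cell (1,5); t to first gridline: x 0.6351, y 0.7800 (then +1.1547 / +2.0000)
    (0,5) via x @ 0.6351  # hit
  → r_2 = 0.6351
beam 3: φ=90°, α=300°
  direction (0.5000, -0.8660); cell (1,5); t to first gridline: x 0.9000, y 0.4503 (then +2.0000 / +1.1547)
    (1,4) via y @ 0.4503
    (2,4) via x @ 0.9000
    (2,3) via y @ 1.6050
    (2,2) via y @ 2.7597  # hit
  → r_3 = 2.7597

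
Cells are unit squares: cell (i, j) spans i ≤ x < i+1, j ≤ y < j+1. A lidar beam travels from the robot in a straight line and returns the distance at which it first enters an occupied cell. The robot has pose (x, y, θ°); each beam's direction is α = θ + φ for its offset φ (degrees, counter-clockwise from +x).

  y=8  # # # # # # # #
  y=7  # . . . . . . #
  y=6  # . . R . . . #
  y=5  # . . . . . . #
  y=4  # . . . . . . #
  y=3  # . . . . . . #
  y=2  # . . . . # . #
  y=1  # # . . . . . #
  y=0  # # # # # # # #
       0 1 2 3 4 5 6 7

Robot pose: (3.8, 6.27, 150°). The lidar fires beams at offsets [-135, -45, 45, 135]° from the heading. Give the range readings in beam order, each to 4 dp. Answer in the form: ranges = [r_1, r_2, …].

ranges = [3.3129, 1.7910, 2.8988, 5.4559]

beam 1: φ=-135°, α=15°
  dir = (cos 15°, sin 15°) = (0.9659, 0.2588); from cell (3,6)
  next x-line at t=0.2071, next y-line at t=2.8205; Δt_x=1.0353, Δt_y=3.8637
    x: enter (4,6) at t=0.2071
    x: enter (5,6) at t=1.2423
    x: enter (6,6) at t=2.2776
    y: enter (6,7) at t=2.8205
    x: enter (7,7) at t=3.3129 ← occupied
  → r_1 = 3.3129
beam 2: φ=-45°, α=105°
  dir = (cos 105°, sin 105°) = (-0.2588, 0.9659); from cell (3,6)
  next x-line at t=3.0910, next y-line at t=0.7558; Δt_x=3.8637, Δt_y=1.0353
    y: enter (3,7) at t=0.7558
    y: enter (3,8) at t=1.7910 ← occupied
  → r_2 = 1.7910
beam 3: φ=45°, α=195°
  dir = (cos 195°, sin 195°) = (-0.9659, -0.2588); from cell (3,6)
  next x-line at t=0.8282, next y-line at t=1.0432; Δt_x=1.0353, Δt_y=3.8637
    x: enter (2,6) at t=0.8282
    y: enter (2,5) at t=1.0432
    x: enter (1,5) at t=1.8635
    x: enter (0,5) at t=2.8988 ← occupied
  → r_3 = 2.8988
beam 4: φ=135°, α=285°
  dir = (cos 285°, sin 285°) = (0.2588, -0.9659); from cell (3,6)
  next x-line at t=0.7727, next y-line at t=0.2795; Δt_x=3.8637, Δt_y=1.0353
    y: enter (3,5) at t=0.2795
    x: enter (4,5) at t=0.7727
    y: enter (4,4) at t=1.3148
    y: enter (4,3) at t=2.3501
    y: enter (4,2) at t=3.3854
    y: enter (4,1) at t=4.4206
    x: enter (5,1) at t=4.6364
    y: enter (5,0) at t=5.4559 ← occupied
  → r_4 = 5.4559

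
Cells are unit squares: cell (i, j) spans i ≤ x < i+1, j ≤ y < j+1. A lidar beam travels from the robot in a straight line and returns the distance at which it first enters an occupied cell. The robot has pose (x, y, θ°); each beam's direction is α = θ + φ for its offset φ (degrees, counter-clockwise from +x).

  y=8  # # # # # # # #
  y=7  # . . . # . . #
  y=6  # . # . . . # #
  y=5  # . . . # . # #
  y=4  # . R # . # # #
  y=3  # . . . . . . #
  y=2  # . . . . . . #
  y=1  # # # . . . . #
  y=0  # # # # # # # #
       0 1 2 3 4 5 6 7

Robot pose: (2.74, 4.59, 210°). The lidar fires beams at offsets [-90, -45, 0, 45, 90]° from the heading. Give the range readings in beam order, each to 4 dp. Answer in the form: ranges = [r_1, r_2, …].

beam 1: φ=-90°, α=120°
  direction (-0.5000, 0.8660); cell (2,4); t to first gridline: x 1.4800, y 0.4734 (then +2.0000 / +1.1547)
    (2,5) via y @ 0.4734
    (1,5) via x @ 1.4800
    (1,6) via y @ 1.6281
    (1,7) via y @ 2.7828
    (0,7) via x @ 3.4800  # hit
  → r_1 = 3.4800
beam 2: φ=-45°, α=165°
  direction (-0.9659, 0.2588); cell (2,4); t to first gridline: x 0.7661, y 1.5841 (then +1.0353 / +3.8637)
    (1,4) via x @ 0.7661
    (1,5) via y @ 1.5841
    (0,5) via x @ 1.8014  # hit
  → r_2 = 1.8014
beam 3: φ=0°, α=210°
  direction (-0.8660, -0.5000); cell (2,4); t to first gridline: x 0.8545, y 1.1800 (then +1.1547 / +2.0000)
    (1,4) via x @ 0.8545
    (1,3) via y @ 1.1800
    (0,3) via x @ 2.0092  # hit
  → r_3 = 2.0092
beam 4: φ=45°, α=255°
  direction (-0.2588, -0.9659); cell (2,4); t to first gridline: x 2.8591, y 0.6108 (then +3.8637 / +1.0353)
    (2,3) via y @ 0.6108
    (2,2) via y @ 1.6461
    (2,1) via y @ 2.6814  # hit
  → r_4 = 2.6814
beam 5: φ=90°, α=300°
  direction (0.5000, -0.8660); cell (2,4); t to first gridline: x 0.5200, y 0.6813 (then +2.0000 / +1.1547)
    (3,4) via x @ 0.5200  # hit
  → r_5 = 0.5200

ranges = [3.4800, 1.8014, 2.0092, 2.6814, 0.5200]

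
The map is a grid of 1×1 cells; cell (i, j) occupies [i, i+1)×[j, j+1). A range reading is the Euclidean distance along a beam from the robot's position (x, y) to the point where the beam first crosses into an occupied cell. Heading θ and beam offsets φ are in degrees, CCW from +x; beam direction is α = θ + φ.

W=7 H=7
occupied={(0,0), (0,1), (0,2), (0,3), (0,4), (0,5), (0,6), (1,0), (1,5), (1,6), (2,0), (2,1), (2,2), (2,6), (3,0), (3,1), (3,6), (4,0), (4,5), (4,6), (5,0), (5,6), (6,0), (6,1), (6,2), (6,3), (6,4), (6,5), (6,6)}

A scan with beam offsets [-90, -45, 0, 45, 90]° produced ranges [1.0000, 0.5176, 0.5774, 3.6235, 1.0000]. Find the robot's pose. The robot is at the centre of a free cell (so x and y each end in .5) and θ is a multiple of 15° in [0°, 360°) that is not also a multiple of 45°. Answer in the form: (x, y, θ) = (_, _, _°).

Enumerate (i+0.5, j+0.5, θ) over the 20 free cells and 16 admissible headings. For each, cast all 5 beams and compare to the given ranges.
  (2.5, 3.5, 210°): beam 1 = 1.7321 ≠ 1.0000 ✗
  (3.5, 4.5, 195°): beam 1 = 1.5529 ≠ 1.0000 ✗
  (4.5, 1.5, 300°): beam 1 = 0.5774 ≠ 1.0000 ✗
  …
  (1.5, 2.5, 30°): r_1=1.0000, r_2=0.5176, r_3=0.5774, r_4=3.6235, r_5=1.0000 — all match ✓
Unique over the lattice → pose = (1.5, 2.5, 30°).

(x, y, θ) = (1.5, 2.5, 30°)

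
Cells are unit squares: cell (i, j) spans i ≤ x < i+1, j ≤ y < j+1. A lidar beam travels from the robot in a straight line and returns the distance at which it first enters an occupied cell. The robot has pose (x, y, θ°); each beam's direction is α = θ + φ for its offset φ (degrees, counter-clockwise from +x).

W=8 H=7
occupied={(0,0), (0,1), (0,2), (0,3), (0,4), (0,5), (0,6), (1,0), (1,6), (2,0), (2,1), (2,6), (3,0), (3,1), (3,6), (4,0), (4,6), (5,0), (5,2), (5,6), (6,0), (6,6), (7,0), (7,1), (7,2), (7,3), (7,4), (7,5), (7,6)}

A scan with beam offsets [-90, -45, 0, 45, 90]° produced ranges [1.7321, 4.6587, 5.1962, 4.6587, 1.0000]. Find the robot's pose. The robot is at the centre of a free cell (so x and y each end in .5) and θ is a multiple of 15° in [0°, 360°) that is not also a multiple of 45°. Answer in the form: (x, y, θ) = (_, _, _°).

(x, y, θ) = (2.5, 5.5, 300°)

The pose lattice has 27·16 = 432 candidates. Test each by forward raycasting.
  (6.5, 2.5, 255°): beam 1 = 0.5176 ≠ 1.7321 ✗
  (6.5, 5.5, 255°): beam 1 = 1.9319 ≠ 1.7321 ✗
  (1.5, 3.5, 165°): beam 1 = 2.5882 ≠ 1.7321 ✗
  (3.5, 2.5, 30°): beam 1 = 0.5774 ≠ 1.7321 ✗
  (5.5, 4.5, 285°): beam 1 = 4.6587 ≠ 1.7321 ✗
  …
  (2.5, 5.5, 300°): r_1=1.7321, r_2=4.6587, r_3=5.1962, r_4=4.6587, r_5=1.0000 — all match ✓
Unique over the lattice → pose = (2.5, 5.5, 300°).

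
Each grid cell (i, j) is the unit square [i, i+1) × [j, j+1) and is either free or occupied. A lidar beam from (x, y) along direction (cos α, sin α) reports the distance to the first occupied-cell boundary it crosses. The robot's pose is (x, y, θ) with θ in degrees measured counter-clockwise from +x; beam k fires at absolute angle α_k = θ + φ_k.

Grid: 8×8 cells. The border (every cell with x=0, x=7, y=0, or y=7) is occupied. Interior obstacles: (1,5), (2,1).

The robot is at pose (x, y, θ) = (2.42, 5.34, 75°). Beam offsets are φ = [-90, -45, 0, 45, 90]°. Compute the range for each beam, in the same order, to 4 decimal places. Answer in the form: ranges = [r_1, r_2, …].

ranges = [4.7416, 3.3200, 1.7186, 1.9168, 0.4348]

beam 1: φ=-90°, α=345°
  direction (0.9659, -0.2588); cell (2,5); t to first gridline: x 0.6005, y 1.3137 (then +1.0353 / +3.8637)
    (3,5) via x @ 0.6005
    (3,4) via y @ 1.3137
    (4,4) via x @ 1.6357
    (5,4) via x @ 2.6710
    (6,4) via x @ 3.7063
    (7,4) via x @ 4.7416  # hit
  → r_1 = 4.7416
beam 2: φ=-45°, α=30°
  direction (0.8660, 0.5000); cell (2,5); t to first gridline: x 0.6697, y 1.3200 (then +1.1547 / +2.0000)
    (3,5) via x @ 0.6697
    (3,6) via y @ 1.3200
    (4,6) via x @ 1.8244
    (5,6) via x @ 2.9791
    (5,7) via y @ 3.3200  # hit
  → r_2 = 3.3200
beam 3: φ=0°, α=75°
  direction (0.2588, 0.9659); cell (2,5); t to first gridline: x 2.2409, y 0.6833 (then +3.8637 / +1.0353)
    (2,6) via y @ 0.6833
    (2,7) via y @ 1.7186  # hit
  → r_3 = 1.7186
beam 4: φ=45°, α=120°
  direction (-0.5000, 0.8660); cell (2,5); t to first gridline: x 0.8400, y 0.7621 (then +2.0000 / +1.1547)
    (2,6) via y @ 0.7621
    (1,6) via x @ 0.8400
    (1,7) via y @ 1.9168  # hit
  → r_4 = 1.9168
beam 5: φ=90°, α=165°
  direction (-0.9659, 0.2588); cell (2,5); t to first gridline: x 0.4348, y 2.5500 (then +1.0353 / +3.8637)
    (1,5) via x @ 0.4348  # hit
  → r_5 = 0.4348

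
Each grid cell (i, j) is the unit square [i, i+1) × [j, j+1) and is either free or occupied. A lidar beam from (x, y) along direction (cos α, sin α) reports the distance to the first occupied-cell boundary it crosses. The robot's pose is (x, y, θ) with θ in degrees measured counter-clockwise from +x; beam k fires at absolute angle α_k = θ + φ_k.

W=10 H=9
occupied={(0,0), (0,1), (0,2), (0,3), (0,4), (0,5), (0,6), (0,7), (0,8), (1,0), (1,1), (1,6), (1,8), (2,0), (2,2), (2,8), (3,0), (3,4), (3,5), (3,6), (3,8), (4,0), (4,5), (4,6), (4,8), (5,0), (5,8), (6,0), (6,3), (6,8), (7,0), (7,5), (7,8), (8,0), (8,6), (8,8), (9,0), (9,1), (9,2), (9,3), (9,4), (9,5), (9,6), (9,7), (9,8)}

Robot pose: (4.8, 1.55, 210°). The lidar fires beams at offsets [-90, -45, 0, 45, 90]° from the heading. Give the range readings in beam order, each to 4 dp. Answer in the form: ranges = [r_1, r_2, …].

ranges = [2.8290, 1.8635, 1.1000, 0.5694, 0.6351]

beam 1: φ=-90°, α=120°
  cosα=-0.5000 sinα=0.8660 | (4,1) | tMaxX 1.6000 tMaxY 0.5196 | tΔX 2.0000 tΔY 1.1547
    t=0.5196 [y] (4,2)
    t=1.6000 [x] (3,2)
    t=1.6743 [y] (3,3)
    t=2.8290 [y] (3,4) — stop
  → r_1 = 2.8290
beam 2: φ=-45°, α=165°
  cosα=-0.9659 sinα=0.2588 | (4,1) | tMaxX 0.8282 tMaxY 1.7387 | tΔX 1.0353 tΔY 3.8637
    t=0.8282 [x] (3,1)
    t=1.7387 [y] (3,2)
    t=1.8635 [x] (2,2) — stop
  → r_2 = 1.8635
beam 3: φ=0°, α=210°
  cosα=-0.8660 sinα=-0.5000 | (4,1) | tMaxX 0.9238 tMaxY 1.1000 | tΔX 1.1547 tΔY 2.0000
    t=0.9238 [x] (3,1)
    t=1.1000 [y] (3,0) — stop
  → r_3 = 1.1000
beam 4: φ=45°, α=255°
  cosα=-0.2588 sinα=-0.9659 | (4,1) | tMaxX 3.0910 tMaxY 0.5694 | tΔX 3.8637 tΔY 1.0353
    t=0.5694 [y] (4,0) — stop
  → r_4 = 0.5694
beam 5: φ=90°, α=300°
  cosα=0.5000 sinα=-0.8660 | (4,1) | tMaxX 0.4000 tMaxY 0.6351 | tΔX 2.0000 tΔY 1.1547
    t=0.4000 [x] (5,1)
    t=0.6351 [y] (5,0) — stop
  → r_5 = 0.6351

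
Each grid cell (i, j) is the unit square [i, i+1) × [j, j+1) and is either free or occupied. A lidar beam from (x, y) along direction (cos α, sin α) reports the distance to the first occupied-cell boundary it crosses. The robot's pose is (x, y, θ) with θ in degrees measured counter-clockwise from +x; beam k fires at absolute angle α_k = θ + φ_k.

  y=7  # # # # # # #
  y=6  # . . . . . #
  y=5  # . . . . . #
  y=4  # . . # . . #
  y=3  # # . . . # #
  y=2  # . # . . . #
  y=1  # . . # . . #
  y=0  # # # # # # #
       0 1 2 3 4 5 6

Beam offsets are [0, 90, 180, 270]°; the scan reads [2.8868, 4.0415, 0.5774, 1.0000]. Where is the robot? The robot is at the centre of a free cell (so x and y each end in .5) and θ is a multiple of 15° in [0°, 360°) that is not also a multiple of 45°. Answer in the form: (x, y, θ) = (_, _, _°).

(x, y, θ) = (2.5, 6.5, 240°)

Candidates: 25 free-cell centres × 16 headings = 400 poses. Raycast each; keep the one whose scan matches to 4 dp.
  (4.5, 3.5, 210°): beam 1 = 1.7321 ≠ 2.8868 ✗
  (1.5, 5.5, 255°): beam 1 = 1.5529 ≠ 2.8868 ✗
  (4.5, 5.5, 285°): beam 1 = 1.9319 ≠ 2.8868 ✗
  (5.5, 4.5, 240°): beam 1 = 0.5774 ≠ 2.8868 ✗
  …
  (2.5, 6.5, 240°): r_1=2.8868, r_2=4.0415, r_3=0.5774, r_4=1.0000 — all match ✓
Only this pose fits every beam.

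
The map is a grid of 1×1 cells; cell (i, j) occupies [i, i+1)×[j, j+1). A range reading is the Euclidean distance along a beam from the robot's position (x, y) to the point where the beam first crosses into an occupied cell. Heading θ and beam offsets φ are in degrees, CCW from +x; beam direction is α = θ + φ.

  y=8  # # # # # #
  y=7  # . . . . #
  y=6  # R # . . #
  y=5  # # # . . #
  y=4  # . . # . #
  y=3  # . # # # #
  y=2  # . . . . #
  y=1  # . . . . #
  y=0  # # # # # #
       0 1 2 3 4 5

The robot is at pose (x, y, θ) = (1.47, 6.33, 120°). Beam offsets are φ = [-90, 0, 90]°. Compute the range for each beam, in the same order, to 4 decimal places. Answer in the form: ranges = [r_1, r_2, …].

ranges = [0.6120, 0.9400, 0.5427]

beam 1: φ=-90°, α=30°
  d=(0.8660,0.5000)  start (1,6)  tX=0.6120 tY=1.3400  stride 1/|dx|=1.1547 1/|dy|=2.0000
    cross x-line → (2,6), t=0.6120 (wall)
  → r_1 = 0.6120
beam 2: φ=0°, α=120°
  d=(-0.5000,0.8660)  start (1,6)  tX=0.9400 tY=0.7736  stride 1/|dx|=2.0000 1/|dy|=1.1547
    cross y-line → (1,7), t=0.7736
    cross x-line → (0,7), t=0.9400 (wall)
  → r_2 = 0.9400
beam 3: φ=90°, α=210°
  d=(-0.8660,-0.5000)  start (1,6)  tX=0.5427 tY=0.6600  stride 1/|dx|=1.1547 1/|dy|=2.0000
    cross x-line → (0,6), t=0.5427 (wall)
  → r_3 = 0.5427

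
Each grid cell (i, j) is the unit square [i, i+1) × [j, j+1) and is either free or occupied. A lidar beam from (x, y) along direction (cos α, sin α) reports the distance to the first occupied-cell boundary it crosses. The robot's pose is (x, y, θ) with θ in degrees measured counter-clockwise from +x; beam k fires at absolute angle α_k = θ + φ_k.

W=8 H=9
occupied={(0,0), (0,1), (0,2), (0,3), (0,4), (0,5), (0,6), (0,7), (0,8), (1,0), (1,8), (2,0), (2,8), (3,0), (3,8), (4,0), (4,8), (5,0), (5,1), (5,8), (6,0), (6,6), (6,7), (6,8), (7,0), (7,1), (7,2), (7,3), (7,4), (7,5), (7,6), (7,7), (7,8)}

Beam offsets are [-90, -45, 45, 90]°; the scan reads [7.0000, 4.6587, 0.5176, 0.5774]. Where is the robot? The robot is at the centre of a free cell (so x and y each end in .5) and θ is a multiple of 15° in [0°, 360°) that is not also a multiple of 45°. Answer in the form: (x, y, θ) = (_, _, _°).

Enumerate (i+0.5, j+0.5, θ) over the 39 free cells and 16 admissible headings. For each, cast all 4 beams and compare to the given ranges.
  (6.5, 3.5, 150°): beam 1 = 1.0000 ≠ 7.0000 ✗
  (4.5, 2.5, 195°): beam 1 = 5.6940 ≠ 7.0000 ✗
  (5.5, 2.5, 285°): beam 1 = 4.6587 ≠ 7.0000 ✗
  (3.5, 7.5, 150°): beam 1 = 0.5774 ≠ 7.0000 ✗
  (6.5, 4.5, 240°): beam 1 = 6.3509 ≠ 7.0000 ✗
  …
  (1.5, 7.5, 30°): r_1=7.0000, r_2=4.6587, r_3=0.5176, r_4=0.5774 — all match ✓
Unique over the lattice → pose = (1.5, 7.5, 30°).

(x, y, θ) = (1.5, 7.5, 30°)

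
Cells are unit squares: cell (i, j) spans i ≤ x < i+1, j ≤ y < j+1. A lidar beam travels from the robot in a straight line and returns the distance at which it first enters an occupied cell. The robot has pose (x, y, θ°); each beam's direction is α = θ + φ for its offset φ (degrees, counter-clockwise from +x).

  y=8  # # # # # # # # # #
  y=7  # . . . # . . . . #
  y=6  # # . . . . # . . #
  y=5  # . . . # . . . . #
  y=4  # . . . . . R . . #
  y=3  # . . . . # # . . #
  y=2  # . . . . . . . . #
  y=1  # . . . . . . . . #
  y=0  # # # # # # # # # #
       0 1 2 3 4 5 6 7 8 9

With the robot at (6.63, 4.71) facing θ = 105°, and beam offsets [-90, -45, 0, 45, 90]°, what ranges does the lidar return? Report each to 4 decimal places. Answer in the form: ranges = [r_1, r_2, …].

ranges = [2.4536, 3.7990, 1.3355, 1.8822, 5.8286]

beam 1: φ=-90°, α=15°
  direction (0.9659, 0.2588); cell (6,4); t to first gridline: x 0.3831, y 1.1205 (then +1.0353 / +3.8637)
    (7,4) via x @ 0.3831
    (7,5) via y @ 1.1205
    (8,5) via x @ 1.4183
    (9,5) via x @ 2.4536  # hit
  → r_1 = 2.4536
beam 2: φ=-45°, α=60°
  direction (0.5000, 0.8660); cell (6,4); t to first gridline: x 0.7400, y 0.3349 (then +2.0000 / +1.1547)
    (6,5) via y @ 0.3349
    (7,5) via x @ 0.7400
    (7,6) via y @ 1.4896
    (7,7) via y @ 2.6443
    (8,7) via x @ 2.7400
    (8,8) via y @ 3.7990  # hit
  → r_2 = 3.7990
beam 3: φ=0°, α=105°
  direction (-0.2588, 0.9659); cell (6,4); t to first gridline: x 2.4341, y 0.3002 (then +3.8637 / +1.0353)
    (6,5) via y @ 0.3002
    (6,6) via y @ 1.3355  # hit
  → r_3 = 1.3355
beam 4: φ=45°, α=150°
  direction (-0.8660, 0.5000); cell (6,4); t to first gridline: x 0.7275, y 0.5800 (then +1.1547 / +2.0000)
    (6,5) via y @ 0.5800
    (5,5) via x @ 0.7275
    (4,5) via x @ 1.8822  # hit
  → r_4 = 1.8822
beam 5: φ=90°, α=195°
  direction (-0.9659, -0.2588); cell (6,4); t to first gridline: x 0.6522, y 2.7432 (then +1.0353 / +3.8637)
    (5,4) via x @ 0.6522
    (4,4) via x @ 1.6875
    (3,4) via x @ 2.7228
    (3,3) via y @ 2.7432
    (2,3) via x @ 3.7581
    (1,3) via x @ 4.7933
    (0,3) via x @ 5.8286  # hit
  → r_5 = 5.8286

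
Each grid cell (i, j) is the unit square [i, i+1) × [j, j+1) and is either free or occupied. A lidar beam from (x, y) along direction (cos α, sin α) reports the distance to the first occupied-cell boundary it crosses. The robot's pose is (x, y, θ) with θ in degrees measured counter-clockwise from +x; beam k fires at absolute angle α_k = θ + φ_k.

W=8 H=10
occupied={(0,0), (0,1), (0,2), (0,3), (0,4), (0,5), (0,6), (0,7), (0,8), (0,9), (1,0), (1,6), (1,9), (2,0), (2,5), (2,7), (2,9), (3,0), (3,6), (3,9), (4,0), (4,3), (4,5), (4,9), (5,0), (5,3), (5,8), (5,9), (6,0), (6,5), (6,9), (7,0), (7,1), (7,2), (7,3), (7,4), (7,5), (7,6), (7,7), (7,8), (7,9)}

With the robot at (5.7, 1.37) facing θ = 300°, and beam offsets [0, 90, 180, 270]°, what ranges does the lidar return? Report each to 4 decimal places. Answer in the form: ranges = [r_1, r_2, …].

ranges = [0.4272, 1.5011, 1.8822, 0.7400]

beam 1: φ=0°, α=300°
  direction (0.5000, -0.8660); cell (5,1); t to first gridline: x 0.6000, y 0.4272 (then +2.0000 / +1.1547)
    (5,0) via y @ 0.4272  # hit
  → r_1 = 0.4272
beam 2: φ=90°, α=30°
  direction (0.8660, 0.5000); cell (5,1); t to first gridline: x 0.3464, y 1.2600 (then +1.1547 / +2.0000)
    (6,1) via x @ 0.3464
    (6,2) via y @ 1.2600
    (7,2) via x @ 1.5011  # hit
  → r_2 = 1.5011
beam 3: φ=180°, α=120°
  direction (-0.5000, 0.8660); cell (5,1); t to first gridline: x 1.4000, y 0.7275 (then +2.0000 / +1.1547)
    (5,2) via y @ 0.7275
    (4,2) via x @ 1.4000
    (4,3) via y @ 1.8822  # hit
  → r_3 = 1.8822
beam 4: φ=270°, α=210°
  direction (-0.8660, -0.5000); cell (5,1); t to first gridline: x 0.8083, y 0.7400 (then +1.1547 / +2.0000)
    (5,0) via y @ 0.7400  # hit
  → r_4 = 0.7400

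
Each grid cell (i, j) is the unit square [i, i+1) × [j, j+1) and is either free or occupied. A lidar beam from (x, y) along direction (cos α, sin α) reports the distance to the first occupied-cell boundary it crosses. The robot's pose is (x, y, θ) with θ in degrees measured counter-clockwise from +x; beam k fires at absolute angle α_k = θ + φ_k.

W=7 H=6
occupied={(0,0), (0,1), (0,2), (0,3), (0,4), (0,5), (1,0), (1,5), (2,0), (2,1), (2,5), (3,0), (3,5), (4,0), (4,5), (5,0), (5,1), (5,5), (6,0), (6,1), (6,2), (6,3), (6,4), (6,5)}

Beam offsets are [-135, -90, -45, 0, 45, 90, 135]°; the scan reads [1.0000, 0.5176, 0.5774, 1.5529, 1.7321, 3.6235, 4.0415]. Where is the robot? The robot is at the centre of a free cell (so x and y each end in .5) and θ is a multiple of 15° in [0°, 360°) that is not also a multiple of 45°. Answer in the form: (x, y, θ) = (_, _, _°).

(x, y, θ) = (2.5, 4.5, 165°)

Enumerate (i+0.5, j+0.5, θ) over the 18 free cells and 16 admissible headings. For each, cast all 7 beams and compare to the given ranges.
  (4.5, 2.5, 330°): beam 1 = 1.9319 ≠ 1.0000 ✗
  (5.5, 3.5, 105°): beam 1 = 0.5774 ≠ 1.0000 ✗
  (1.5, 1.5, 120°): beam 1 = 0.5176 ≠ 1.0000 ✗
  …
  (2.5, 4.5, 165°): r_1=1.0000, r_2=0.5176, r_3=0.5774, r_4=1.5529, r_5=1.7321, r_6=3.6235, r_7=4.0415 — all match ✓
No second candidate reproduces the full scan.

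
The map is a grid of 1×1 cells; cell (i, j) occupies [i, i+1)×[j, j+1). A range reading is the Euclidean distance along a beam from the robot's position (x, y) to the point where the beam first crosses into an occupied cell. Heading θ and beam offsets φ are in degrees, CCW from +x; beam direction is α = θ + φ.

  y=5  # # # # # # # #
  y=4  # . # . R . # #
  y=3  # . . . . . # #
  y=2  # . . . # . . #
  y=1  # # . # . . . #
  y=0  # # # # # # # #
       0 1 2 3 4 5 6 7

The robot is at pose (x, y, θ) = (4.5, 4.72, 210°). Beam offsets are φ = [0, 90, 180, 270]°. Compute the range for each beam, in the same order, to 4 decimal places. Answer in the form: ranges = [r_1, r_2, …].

beam 1: φ=0°, α=210°
  d=(-0.8660,-0.5000)  start (4,4)  tX=0.5774 tY=1.4400  stride 1/|dx|=1.1547 1/|dy|=2.0000
    cross x-line → (3,4), t=0.5774
    cross y-line → (3,3), t=1.4400
    cross x-line → (2,3), t=1.7321
    cross x-line → (1,3), t=2.8868
    cross y-line → (1,2), t=3.4400
    cross x-line → (0,2), t=4.0415 (wall)
  → r_1 = 4.0415
beam 2: φ=90°, α=300°
  d=(0.5000,-0.8660)  start (4,4)  tX=1.0000 tY=0.8314  stride 1/|dx|=2.0000 1/|dy|=1.1547
    cross y-line → (4,3), t=0.8314
    cross x-line → (5,3), t=1.0000
    cross y-line → (5,2), t=1.9861
    cross x-line → (6,2), t=3.0000
    cross y-line → (6,1), t=3.1408
    cross y-line → (6,0), t=4.2955 (wall)
  → r_2 = 4.2955
beam 3: φ=180°, α=30°
  d=(0.8660,0.5000)  start (4,4)  tX=0.5774 tY=0.5600  stride 1/|dx|=1.1547 1/|dy|=2.0000
    cross y-line → (4,5), t=0.5600 (wall)
  → r_3 = 0.5600
beam 4: φ=270°, α=120°
  d=(-0.5000,0.8660)  start (4,4)  tX=1.0000 tY=0.3233  stride 1/|dx|=2.0000 1/|dy|=1.1547
    cross y-line → (4,5), t=0.3233 (wall)
  → r_4 = 0.3233

ranges = [4.0415, 4.2955, 0.5600, 0.3233]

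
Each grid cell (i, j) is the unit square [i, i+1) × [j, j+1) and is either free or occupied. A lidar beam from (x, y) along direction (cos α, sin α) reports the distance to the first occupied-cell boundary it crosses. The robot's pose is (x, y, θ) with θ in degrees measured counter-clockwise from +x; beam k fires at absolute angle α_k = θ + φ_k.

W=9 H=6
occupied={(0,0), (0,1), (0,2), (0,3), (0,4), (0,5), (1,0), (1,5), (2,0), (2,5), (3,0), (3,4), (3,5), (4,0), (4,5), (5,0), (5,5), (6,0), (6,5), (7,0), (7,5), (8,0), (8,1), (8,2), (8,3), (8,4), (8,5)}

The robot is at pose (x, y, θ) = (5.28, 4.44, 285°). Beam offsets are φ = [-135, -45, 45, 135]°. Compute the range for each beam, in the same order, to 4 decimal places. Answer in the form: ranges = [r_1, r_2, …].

ranges = [1.1200, 3.9722, 3.1408, 0.6466]

beam 1: φ=-135°, α=150°
  dir = (cos 150°, sin 150°) = (-0.8660, 0.5000); from cell (5,4)
  next x-line at t=0.3233, next y-line at t=1.1200; Δt_x=1.1547, Δt_y=2.0000
    x: enter (4,4) at t=0.3233
    y: enter (4,5) at t=1.1200 ← occupied
  → r_1 = 1.1200
beam 2: φ=-45°, α=240°
  dir = (cos 240°, sin 240°) = (-0.5000, -0.8660); from cell (5,4)
  next x-line at t=0.5600, next y-line at t=0.5081; Δt_x=2.0000, Δt_y=1.1547
    y: enter (5,3) at t=0.5081
    x: enter (4,3) at t=0.5600
    y: enter (4,2) at t=1.6628
    x: enter (3,2) at t=2.5600
    y: enter (3,1) at t=2.8175
    y: enter (3,0) at t=3.9722 ← occupied
  → r_2 = 3.9722
beam 3: φ=45°, α=330°
  dir = (cos 330°, sin 330°) = (0.8660, -0.5000); from cell (5,4)
  next x-line at t=0.8314, next y-line at t=0.8800; Δt_x=1.1547, Δt_y=2.0000
    x: enter (6,4) at t=0.8314
    y: enter (6,3) at t=0.8800
    x: enter (7,3) at t=1.9861
    y: enter (7,2) at t=2.8800
    x: enter (8,2) at t=3.1408 ← occupied
  → r_3 = 3.1408
beam 4: φ=135°, α=60°
  dir = (cos 60°, sin 60°) = (0.5000, 0.8660); from cell (5,4)
  next x-line at t=1.4400, next y-line at t=0.6466; Δt_x=2.0000, Δt_y=1.1547
    y: enter (5,5) at t=0.6466 ← occupied
  → r_4 = 0.6466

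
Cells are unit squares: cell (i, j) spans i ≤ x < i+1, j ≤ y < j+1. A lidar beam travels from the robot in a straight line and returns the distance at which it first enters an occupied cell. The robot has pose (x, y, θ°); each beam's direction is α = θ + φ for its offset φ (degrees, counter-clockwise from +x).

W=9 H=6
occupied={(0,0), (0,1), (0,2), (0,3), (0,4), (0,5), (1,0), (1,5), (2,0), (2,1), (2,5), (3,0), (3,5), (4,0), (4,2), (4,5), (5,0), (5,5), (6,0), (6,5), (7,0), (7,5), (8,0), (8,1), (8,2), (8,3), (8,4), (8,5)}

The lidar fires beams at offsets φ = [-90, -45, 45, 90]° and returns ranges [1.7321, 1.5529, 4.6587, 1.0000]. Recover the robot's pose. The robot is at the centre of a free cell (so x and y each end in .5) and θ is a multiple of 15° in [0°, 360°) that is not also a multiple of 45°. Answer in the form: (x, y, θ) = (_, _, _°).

Candidates: 26 free-cell centres × 16 headings = 416 poses. Raycast each; keep the one whose scan matches to 4 dp.
  (1.5, 4.5, 240°): beam 1 = 0.5774 ≠ 1.7321 ✗
  (5.5, 3.5, 15°): beam 1 = 2.5882 ≠ 1.7321 ✗
  (7.5, 2.5, 210°): beam 1 = 2.8868 ≠ 1.7321 ✗
  (7.5, 2.5, 60°): beam 1 = 0.5774 ≠ 1.7321 ✗
  …
  (5.5, 3.5, 150°): r_1=1.7321, r_2=1.5529, r_3=4.6587, r_4=1.0000 — all match ✓
No second candidate reproduces the full scan.

(x, y, θ) = (5.5, 3.5, 150°)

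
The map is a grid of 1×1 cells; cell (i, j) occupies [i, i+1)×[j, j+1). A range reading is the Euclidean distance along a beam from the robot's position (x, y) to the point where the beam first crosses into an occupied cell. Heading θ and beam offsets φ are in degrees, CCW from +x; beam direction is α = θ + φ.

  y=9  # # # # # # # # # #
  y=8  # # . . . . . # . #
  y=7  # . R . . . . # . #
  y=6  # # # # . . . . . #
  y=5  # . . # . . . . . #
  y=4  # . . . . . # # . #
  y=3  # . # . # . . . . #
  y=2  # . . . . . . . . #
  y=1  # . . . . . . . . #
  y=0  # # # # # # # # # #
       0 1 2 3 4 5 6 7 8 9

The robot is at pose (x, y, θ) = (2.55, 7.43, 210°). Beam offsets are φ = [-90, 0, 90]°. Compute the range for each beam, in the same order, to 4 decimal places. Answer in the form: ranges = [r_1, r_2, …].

ranges = [1.1000, 0.8600, 0.4965]

beam 1: φ=-90°, α=120°
  cosα=-0.5000 sinα=0.8660 | (2,7) | tMaxX 1.1000 tMaxY 0.6582 | tΔX 2.0000 tΔY 1.1547
    t=0.6582 [y] (2,8)
    t=1.1000 [x] (1,8) — stop
  → r_1 = 1.1000
beam 2: φ=0°, α=210°
  cosα=-0.8660 sinα=-0.5000 | (2,7) | tMaxX 0.6351 tMaxY 0.8600 | tΔX 1.1547 tΔY 2.0000
    t=0.6351 [x] (1,7)
    t=0.8600 [y] (1,6) — stop
  → r_2 = 0.8600
beam 3: φ=90°, α=300°
  cosα=0.5000 sinα=-0.8660 | (2,7) | tMaxX 0.9000 tMaxY 0.4965 | tΔX 2.0000 tΔY 1.1547
    t=0.4965 [y] (2,6) — stop
  → r_3 = 0.4965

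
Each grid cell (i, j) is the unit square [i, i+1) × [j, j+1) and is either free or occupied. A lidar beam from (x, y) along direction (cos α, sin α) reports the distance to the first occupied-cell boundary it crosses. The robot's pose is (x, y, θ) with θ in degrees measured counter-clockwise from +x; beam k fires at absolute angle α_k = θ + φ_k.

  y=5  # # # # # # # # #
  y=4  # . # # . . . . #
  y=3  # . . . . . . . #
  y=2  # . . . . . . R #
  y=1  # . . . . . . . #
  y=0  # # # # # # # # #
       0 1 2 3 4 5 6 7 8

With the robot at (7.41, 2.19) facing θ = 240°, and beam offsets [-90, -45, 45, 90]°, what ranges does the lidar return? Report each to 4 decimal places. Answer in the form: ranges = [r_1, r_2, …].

beam 1: φ=-90°, α=150°
  cosα=-0.8660 sinα=0.5000 | (7,2) | tMaxX 0.4734 tMaxY 1.6200 | tΔX 1.1547 tΔY 2.0000
    t=0.4734 [x] (6,2)
    t=1.6200 [y] (6,3)
    t=1.6281 [x] (5,3)
    t=2.7828 [x] (4,3)
    t=3.6200 [y] (4,4)
    t=3.9375 [x] (3,4) — stop
  → r_1 = 3.9375
beam 2: φ=-45°, α=195°
  cosα=-0.9659 sinα=-0.2588 | (7,2) | tMaxX 0.4245 tMaxY 0.7341 | tΔX 1.0353 tΔY 3.8637
    t=0.4245 [x] (6,2)
    t=0.7341 [y] (6,1)
    t=1.4597 [x] (5,1)
    t=2.4950 [x] (4,1)
    t=3.5303 [x] (3,1)
    t=4.5656 [x] (2,1)
    t=4.5978 [y] (2,0) — stop
  → r_2 = 4.5978
beam 3: φ=45°, α=285°
  cosα=0.2588 sinα=-0.9659 | (7,2) | tMaxX 2.2796 tMaxY 0.1967 | tΔX 3.8637 tΔY 1.0353
    t=0.1967 [y] (7,1)
    t=1.2320 [y] (7,0) — stop
  → r_3 = 1.2320
beam 4: φ=90°, α=330°
  cosα=0.8660 sinα=-0.5000 | (7,2) | tMaxX 0.6813 tMaxY 0.3800 | tΔX 1.1547 tΔY 2.0000
    t=0.3800 [y] (7,1)
    t=0.6813 [x] (8,1) — stop
  → r_4 = 0.6813

ranges = [3.9375, 4.5978, 1.2320, 0.6813]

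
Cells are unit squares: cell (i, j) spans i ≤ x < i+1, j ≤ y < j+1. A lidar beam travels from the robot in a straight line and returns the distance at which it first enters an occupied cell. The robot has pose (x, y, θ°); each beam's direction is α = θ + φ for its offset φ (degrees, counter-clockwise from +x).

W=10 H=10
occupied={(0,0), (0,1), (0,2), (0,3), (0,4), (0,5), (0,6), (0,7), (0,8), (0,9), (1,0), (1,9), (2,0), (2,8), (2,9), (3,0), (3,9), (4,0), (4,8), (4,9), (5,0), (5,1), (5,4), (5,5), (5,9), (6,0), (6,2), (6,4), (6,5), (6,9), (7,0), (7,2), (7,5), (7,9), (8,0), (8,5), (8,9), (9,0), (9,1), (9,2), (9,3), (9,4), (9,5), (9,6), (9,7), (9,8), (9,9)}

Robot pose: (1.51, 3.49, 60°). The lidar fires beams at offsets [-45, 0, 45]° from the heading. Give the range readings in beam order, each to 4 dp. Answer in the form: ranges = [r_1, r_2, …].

beam 1: φ=-45°, α=15°
  direction (0.9659, 0.2588); cell (1,3); t to first gridline: x 0.5073, y 1.9705 (then +1.0353 / +3.8637)
    (2,3) via x @ 0.5073
    (3,3) via x @ 1.5426
    (3,4) via y @ 1.9705
    (4,4) via x @ 2.5778
    (5,4) via x @ 3.6131  # hit
  → r_1 = 3.6131
beam 2: φ=0°, α=60°
  direction (0.5000, 0.8660); cell (1,3); t to first gridline: x 0.9800, y 0.5889 (then +2.0000 / +1.1547)
    (1,4) via y @ 0.5889
    (2,4) via x @ 0.9800
    (2,5) via y @ 1.7436
    (2,6) via y @ 2.8983
    (3,6) via x @ 2.9800
    (3,7) via y @ 4.0530
    (4,7) via x @ 4.9800
    (4,8) via y @ 5.2077  # hit
  → r_2 = 5.2077
beam 3: φ=45°, α=105°
  direction (-0.2588, 0.9659); cell (1,3); t to first gridline: x 1.9705, y 0.5280 (then +3.8637 / +1.0353)
    (1,4) via y @ 0.5280
    (1,5) via y @ 1.5633
    (0,5) via x @ 1.9705  # hit
  → r_3 = 1.9705

ranges = [3.6131, 5.2077, 1.9705]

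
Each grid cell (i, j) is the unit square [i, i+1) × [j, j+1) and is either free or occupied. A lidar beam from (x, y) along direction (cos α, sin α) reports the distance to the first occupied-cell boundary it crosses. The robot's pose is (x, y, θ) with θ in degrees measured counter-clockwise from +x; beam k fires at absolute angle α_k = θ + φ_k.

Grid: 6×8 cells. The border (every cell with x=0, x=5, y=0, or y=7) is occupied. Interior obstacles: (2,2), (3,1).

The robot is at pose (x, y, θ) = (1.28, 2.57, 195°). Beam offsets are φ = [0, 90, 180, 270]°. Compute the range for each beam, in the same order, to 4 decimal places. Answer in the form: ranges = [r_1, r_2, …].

beam 1: φ=0°, α=195°
  dir = (cos 195°, sin 195°) = (-0.9659, -0.2588); from cell (1,2)
  next x-line at t=0.2899, next y-line at t=2.2023; Δt_x=1.0353, Δt_y=3.8637
    x: enter (0,2) at t=0.2899 ← occupied
  → r_1 = 0.2899
beam 2: φ=90°, α=285°
  dir = (cos 285°, sin 285°) = (0.2588, -0.9659); from cell (1,2)
  next x-line at t=2.7819, next y-line at t=0.5901; Δt_x=3.8637, Δt_y=1.0353
    y: enter (1,1) at t=0.5901
    y: enter (1,0) at t=1.6254 ← occupied
  → r_2 = 1.6254
beam 3: φ=180°, α=15°
  dir = (cos 15°, sin 15°) = (0.9659, 0.2588); from cell (1,2)
  next x-line at t=0.7454, next y-line at t=1.6614; Δt_x=1.0353, Δt_y=3.8637
    x: enter (2,2) at t=0.7454 ← occupied
  → r_3 = 0.7454
beam 4: φ=270°, α=105°
  dir = (cos 105°, sin 105°) = (-0.2588, 0.9659); from cell (1,2)
  next x-line at t=1.0818, next y-line at t=0.4452; Δt_x=3.8637, Δt_y=1.0353
    y: enter (1,3) at t=0.4452
    x: enter (0,3) at t=1.0818 ← occupied
  → r_4 = 1.0818

ranges = [0.2899, 1.6254, 0.7454, 1.0818]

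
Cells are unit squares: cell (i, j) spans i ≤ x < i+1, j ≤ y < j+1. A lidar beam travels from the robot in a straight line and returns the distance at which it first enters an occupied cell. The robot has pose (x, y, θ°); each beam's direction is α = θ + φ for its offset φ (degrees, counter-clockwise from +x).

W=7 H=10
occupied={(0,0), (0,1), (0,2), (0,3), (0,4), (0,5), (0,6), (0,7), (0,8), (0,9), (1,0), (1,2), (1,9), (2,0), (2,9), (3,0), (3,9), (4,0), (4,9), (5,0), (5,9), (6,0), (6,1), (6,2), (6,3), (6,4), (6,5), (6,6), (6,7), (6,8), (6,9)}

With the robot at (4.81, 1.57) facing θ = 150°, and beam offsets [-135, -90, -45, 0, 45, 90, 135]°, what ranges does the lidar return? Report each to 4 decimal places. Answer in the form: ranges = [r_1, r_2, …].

ranges = [1.2320, 2.3800, 7.6921, 4.3994, 2.2023, 0.6582, 0.5901]

beam 1: φ=-135°, α=15°
  d=(0.9659,0.2588)  start (4,1)  tX=0.1967 tY=1.6614  stride 1/|dx|=1.0353 1/|dy|=3.8637
    cross x-line → (5,1), t=0.1967
    cross x-line → (6,1), t=1.2320 (wall)
  → r_1 = 1.2320
beam 2: φ=-90°, α=60°
  d=(0.5000,0.8660)  start (4,1)  tX=0.3800 tY=0.4965  stride 1/|dx|=2.0000 1/|dy|=1.1547
    cross x-line → (5,1), t=0.3800
    cross y-line → (5,2), t=0.4965
    cross y-line → (5,3), t=1.6512
    cross x-line → (6,3), t=2.3800 (wall)
  → r_2 = 2.3800
beam 3: φ=-45°, α=105°
  d=(-0.2588,0.9659)  start (4,1)  tX=3.1296 tY=0.4452  stride 1/|dx|=3.8637 1/|dy|=1.0353
    cross y-line → (4,2), t=0.4452
    cross y-line → (4,3), t=1.4804
    cross y-line → (4,4), t=2.5157
    cross x-line → (3,4), t=3.1296
    cross y-line → (3,5), t=3.5510
    cross y-line → (3,6), t=4.5863
    cross y-line → (3,7), t=5.6215
    cross y-line → (3,8), t=6.6568
    cross x-line → (2,8), t=6.9933
    cross y-line → (2,9), t=7.6921 (wall)
  → r_3 = 7.6921
beam 4: φ=0°, α=150°
  d=(-0.8660,0.5000)  start (4,1)  tX=0.9353 tY=0.8600  stride 1/|dx|=1.1547 1/|dy|=2.0000
    cross y-line → (4,2), t=0.8600
    cross x-line → (3,2), t=0.9353
    cross x-line → (2,2), t=2.0900
    cross y-line → (2,3), t=2.8600
    cross x-line → (1,3), t=3.2447
    cross x-line → (0,3), t=4.3994 (wall)
  → r_4 = 4.3994
beam 5: φ=45°, α=195°
  d=(-0.9659,-0.2588)  start (4,1)  tX=0.8386 tY=2.2023  stride 1/|dx|=1.0353 1/|dy|=3.8637
    cross x-line → (3,1), t=0.8386
    cross x-line → (2,1), t=1.8738
    cross y-line → (2,0), t=2.2023 (wall)
  → r_5 = 2.2023
beam 6: φ=90°, α=240°
  d=(-0.5000,-0.8660)  start (4,1)  tX=1.6200 tY=0.6582  stride 1/|dx|=2.0000 1/|dy|=1.1547
    cross y-line → (4,0), t=0.6582 (wall)
  → r_6 = 0.6582
beam 7: φ=135°, α=285°
  d=(0.2588,-0.9659)  start (4,1)  tX=0.7341 tY=0.5901  stride 1/|dx|=3.8637 1/|dy|=1.0353
    cross y-line → (4,0), t=0.5901 (wall)
  → r_7 = 0.5901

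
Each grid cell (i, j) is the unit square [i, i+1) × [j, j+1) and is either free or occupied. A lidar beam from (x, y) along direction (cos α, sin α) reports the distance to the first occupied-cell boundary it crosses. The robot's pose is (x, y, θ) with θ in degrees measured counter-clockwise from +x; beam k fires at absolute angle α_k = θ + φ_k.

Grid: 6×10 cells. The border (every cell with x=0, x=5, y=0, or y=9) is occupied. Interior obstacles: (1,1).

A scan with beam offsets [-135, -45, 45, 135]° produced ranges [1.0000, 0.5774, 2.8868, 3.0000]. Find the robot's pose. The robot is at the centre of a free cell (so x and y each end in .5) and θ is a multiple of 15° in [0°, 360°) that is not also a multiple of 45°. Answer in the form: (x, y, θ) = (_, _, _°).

The pose lattice has 31·16 = 496 candidates. Test each by forward raycasting.
  (2.5, 5.5, 300°): beam 1 = 1.5529 ≠ 1.0000 ✗
  (3.5, 1.5, 150°): beam 1 = 1.5529 ≠ 1.0000 ✗
  (1.5, 7.5, 150°): beam 1 = 3.6235 ≠ 1.0000 ✗
  (3.5, 6.5, 195°): beam 1 = 2.8868 ≠ 1.0000 ✗
  …
  (3.5, 8.5, 165°): r_1=1.0000, r_2=0.5774, r_3=2.8868, r_4=3.0000 — all match ✓
No second candidate reproduces the full scan.

(x, y, θ) = (3.5, 8.5, 165°)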